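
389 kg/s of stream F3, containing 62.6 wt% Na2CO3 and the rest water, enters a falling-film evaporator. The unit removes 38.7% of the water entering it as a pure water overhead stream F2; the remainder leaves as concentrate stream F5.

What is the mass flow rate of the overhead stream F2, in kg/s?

56.3 kg/s

water entering = 389×0.374 = 145.49 kg/s; overhead removed = 0.387×145.49 = 56.303 kg/s.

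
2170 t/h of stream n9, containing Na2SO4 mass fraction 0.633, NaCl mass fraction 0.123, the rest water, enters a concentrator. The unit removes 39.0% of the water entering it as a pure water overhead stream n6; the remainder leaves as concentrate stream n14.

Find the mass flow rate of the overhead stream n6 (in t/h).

water entering = 2170×0.244 = 529.48 t/h; overhead removed = 0.390×529.48 = 206.5 t/h.

206.5 t/h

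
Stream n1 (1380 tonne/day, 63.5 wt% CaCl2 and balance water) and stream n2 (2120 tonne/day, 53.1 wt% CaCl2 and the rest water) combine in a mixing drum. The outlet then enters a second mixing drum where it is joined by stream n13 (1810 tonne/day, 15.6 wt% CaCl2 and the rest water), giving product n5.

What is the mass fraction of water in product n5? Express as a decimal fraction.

Overall, product flow = 5310 tonne/day.
water in = 1380×0.365 + 2120×0.469 + 1810×0.844 = 3025.6 tonne/day.
water fraction in n5 = 0.5698.

0.5698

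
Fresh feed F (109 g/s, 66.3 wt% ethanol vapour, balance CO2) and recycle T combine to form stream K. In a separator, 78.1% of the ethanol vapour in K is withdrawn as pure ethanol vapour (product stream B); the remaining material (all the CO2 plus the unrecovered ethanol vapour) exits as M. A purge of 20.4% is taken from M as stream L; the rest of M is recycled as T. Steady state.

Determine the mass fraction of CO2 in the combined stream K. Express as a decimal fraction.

CO2 enters only via F and leaves only via the purge: 109×0.337 = 0.204×(CO2 in M), and the separator passes all CO2, so CO2 in K = CO2 in M = 180.06 g/s.
ethanol vapour in K: m_A = 109×0.663 + (1−0.204)·(1−0.781)·m_A, so m_A = 72.267/0.8257 = 87.525 g/s.
K = 87.525 + 180.06 = 267.59 g/s.
CO2 fraction in K = 180.06/267.59 = 0.6729.

0.6729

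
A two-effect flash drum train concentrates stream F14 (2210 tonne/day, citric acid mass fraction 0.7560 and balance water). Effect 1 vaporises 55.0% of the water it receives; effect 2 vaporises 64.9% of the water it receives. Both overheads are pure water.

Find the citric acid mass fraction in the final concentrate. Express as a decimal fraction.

0.9515

water in feed = 2210×0.244 = 539.24 tonne/day.
After stage 1: water left = (1−0.550)×539.24 = 242.66; stream total = 1913.4 tonne/day.
After stage 2: water left = (1−0.649)×242.66 = 85.173; final concentrate = 1755.9 tonne/day.
citric acid fraction = 1670.8/1755.9 = 0.9515.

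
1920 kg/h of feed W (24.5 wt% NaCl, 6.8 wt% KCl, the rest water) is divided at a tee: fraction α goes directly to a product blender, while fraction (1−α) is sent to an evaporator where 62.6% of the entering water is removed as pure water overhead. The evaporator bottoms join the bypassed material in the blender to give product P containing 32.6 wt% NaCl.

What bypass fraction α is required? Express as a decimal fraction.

0.422

All 1920×0.245 = 470.4 kg/h of NaCl reaches P, so P = 470.4/0.326 = 1442.9 kg/h and vapour = 477.06 kg/h.
The evaporator receives (1−α)·1920 of feed at 0.687 water and removes 0.626 of that water:
0.626×0.687×(1−α)×1920 = 477.06
(1−α) = 477.06/825.72 = 0.5777;  α = 0.4223.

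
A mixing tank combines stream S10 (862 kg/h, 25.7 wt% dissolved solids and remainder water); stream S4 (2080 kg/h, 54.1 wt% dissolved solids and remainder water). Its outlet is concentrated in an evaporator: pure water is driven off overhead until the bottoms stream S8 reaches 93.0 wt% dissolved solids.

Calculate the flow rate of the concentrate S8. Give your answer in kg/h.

1448 kg/h

dissolved solids entering = 862×0.257 + 2080×0.541 = 1346.8 kg/h.
All dissolved solids reports to S8, so S8 = 1346.8/0.930 = 1448.2 kg/h.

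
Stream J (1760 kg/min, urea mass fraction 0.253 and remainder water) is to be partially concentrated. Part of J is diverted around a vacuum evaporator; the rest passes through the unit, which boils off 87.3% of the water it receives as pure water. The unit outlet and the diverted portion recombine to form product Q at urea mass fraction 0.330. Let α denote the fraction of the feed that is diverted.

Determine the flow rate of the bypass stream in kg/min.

1130 kg/min

All 1760×0.253 = 445.28 kg/min of urea reaches Q, so Q = 445.28/0.330 = 1349.3 kg/min and vapour = 410.67 kg/min.
The evaporator receives (1−α)·1760 of feed at 0.747 water and removes 0.873 of that water:
0.873×0.747×(1−α)×1760 = 410.67
(1−α) = 410.67/1147.8 = 0.3578;  α = 0.6422.
Bypass flow = 0.6422×1760 = 1130.3 kg/min.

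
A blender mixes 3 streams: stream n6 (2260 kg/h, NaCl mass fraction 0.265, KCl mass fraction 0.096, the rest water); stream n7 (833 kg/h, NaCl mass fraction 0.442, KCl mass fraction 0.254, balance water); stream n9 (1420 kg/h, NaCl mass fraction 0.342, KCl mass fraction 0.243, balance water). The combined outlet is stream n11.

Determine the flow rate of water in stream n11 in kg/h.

water out = water in = 2260×0.639 + 833×0.304 + 1420×0.415 = 2286.7 kg/h.

2287 kg/h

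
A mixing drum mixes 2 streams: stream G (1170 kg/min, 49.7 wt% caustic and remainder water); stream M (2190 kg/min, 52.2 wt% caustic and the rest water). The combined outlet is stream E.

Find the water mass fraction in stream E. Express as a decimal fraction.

0.487

Total flow out = 1170 + 2190 = 3360 kg/min.
water in = 1170×0.503 + 2190×0.478 = 1635.3 kg/min.
water mass fraction in E = 1635.3/3360 = 0.487.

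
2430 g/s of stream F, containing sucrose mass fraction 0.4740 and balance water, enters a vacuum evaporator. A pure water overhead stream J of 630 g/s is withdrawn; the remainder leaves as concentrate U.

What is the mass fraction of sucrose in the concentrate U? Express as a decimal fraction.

0.6399

sucrose is not removed: 2430×0.474 = 1151.8 g/s of sucrose enters U.
Concentrate = 2430 − 630 = 1800 g/s.
Mass fraction = 1151.8/1800 = 0.6399.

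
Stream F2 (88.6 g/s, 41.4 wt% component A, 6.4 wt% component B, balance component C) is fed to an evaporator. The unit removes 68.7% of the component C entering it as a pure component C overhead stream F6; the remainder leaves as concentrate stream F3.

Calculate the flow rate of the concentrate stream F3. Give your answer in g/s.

component C entering = 88.6×0.522 = 46.249 g/s; overhead removed = 0.687×46.249 = 31.773 g/s.
Concentrate = 88.6 − 31.773 = 56.827 g/s.

56.83 g/s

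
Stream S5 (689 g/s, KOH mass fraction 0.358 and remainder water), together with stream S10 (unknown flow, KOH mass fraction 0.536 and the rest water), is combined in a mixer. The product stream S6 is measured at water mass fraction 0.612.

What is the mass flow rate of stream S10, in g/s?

Let S10 be the unknown flow. Total out = 689 + S10.
water balance: 442.34 + 0.464·S10 = 0.612·(689 + S10)
(0.464 − 0.612)·S10 = 0.612×689 − 442.34 = -20.67
S10 = -20.67 / -0.148 = 139.66 g/s

139.7 g/s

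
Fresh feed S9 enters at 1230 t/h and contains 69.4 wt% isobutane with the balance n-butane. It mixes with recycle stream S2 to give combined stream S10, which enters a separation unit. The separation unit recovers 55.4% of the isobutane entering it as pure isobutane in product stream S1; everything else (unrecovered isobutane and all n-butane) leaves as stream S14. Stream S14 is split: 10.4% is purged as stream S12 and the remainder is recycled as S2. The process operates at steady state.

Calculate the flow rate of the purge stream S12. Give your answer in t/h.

442.3 t/h

n-butane enters only via S9 and leaves only via the purge: 1230×0.306 = 0.104×(n-butane in S14), and the separation unit passes all n-butane, so n-butane in S10 = n-butane in S14 = 3619 t/h.
isobutane in S10: m_A = 1230×0.694 + (1−0.104)·(1−0.554)·m_A, so m_A = 853.62/0.6004 = 1421.8 t/h.
S14 = (1−0.554)×1421.8 + 3619 = 4253.2 t/h.
Purge S12 = 0.104×4253.2 = 442.33 t/h.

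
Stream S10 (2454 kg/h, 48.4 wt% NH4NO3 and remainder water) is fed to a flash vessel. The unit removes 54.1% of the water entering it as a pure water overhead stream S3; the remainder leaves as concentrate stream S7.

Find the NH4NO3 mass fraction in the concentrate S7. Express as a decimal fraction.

0.671

NH4NO3 is not removed: 2454×0.484 = 1187.7 kg/h of NH4NO3 enters S7.
water entering = 2454×0.516 = 1266.3 kg/h; overhead removed = 0.541×1266.3 = 685.05 kg/h.
Concentrate = 2454 − 685.05 = 1769 kg/h.
Mass fraction = 1187.7/1769 = 0.671.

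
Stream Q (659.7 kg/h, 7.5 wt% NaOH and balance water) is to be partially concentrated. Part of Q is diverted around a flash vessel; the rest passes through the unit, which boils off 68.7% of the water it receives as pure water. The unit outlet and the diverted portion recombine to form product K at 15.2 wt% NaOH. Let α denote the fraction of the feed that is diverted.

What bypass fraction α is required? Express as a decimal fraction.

All 659.7×0.075 = 49.477 kg/h of NaOH reaches K, so K = 49.477/0.152 = 325.51 kg/h and vapour = 334.19 kg/h.
The evaporator receives (1−α)·659.7 of feed at 0.925 water and removes 0.687 of that water:
0.687×0.925×(1−α)×659.7 = 334.19
(1−α) = 334.19/419.22 = 0.7972;  α = 0.2028.

0.203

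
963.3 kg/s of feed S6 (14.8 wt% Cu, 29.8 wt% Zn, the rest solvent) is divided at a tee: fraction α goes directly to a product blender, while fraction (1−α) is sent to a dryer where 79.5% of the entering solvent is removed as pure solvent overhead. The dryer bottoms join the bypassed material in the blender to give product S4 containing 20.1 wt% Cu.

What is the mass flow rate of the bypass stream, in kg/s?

386.6 kg/s

All 963.3×0.148 = 142.57 kg/s of Cu reaches S4, so S4 = 142.57/0.201 = 709.3 kg/s and vapour = 254 kg/s.
The evaporator receives (1−α)·963.3 of feed at 0.554 solvent and removes 0.795 of that solvent:
0.795×0.554×(1−α)×963.3 = 254
(1−α) = 254/424.27 = 0.5987;  α = 0.4013.
Bypass flow = 0.4013×963.3 = 386.58 kg/s.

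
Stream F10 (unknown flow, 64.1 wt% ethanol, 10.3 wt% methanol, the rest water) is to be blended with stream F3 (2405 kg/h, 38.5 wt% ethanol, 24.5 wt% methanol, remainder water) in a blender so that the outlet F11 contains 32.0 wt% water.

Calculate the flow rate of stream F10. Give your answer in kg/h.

1879 kg/h

Let F10 be the unknown flow. Total out = 2405 + F10.
water balance: 889.85 + 0.256·F10 = 0.320·(2405 + F10)
(0.256 − 0.320)·F10 = 0.320×2405 − 889.85 = -120.25
F10 = -120.25 / -0.064 = 1878.9 kg/h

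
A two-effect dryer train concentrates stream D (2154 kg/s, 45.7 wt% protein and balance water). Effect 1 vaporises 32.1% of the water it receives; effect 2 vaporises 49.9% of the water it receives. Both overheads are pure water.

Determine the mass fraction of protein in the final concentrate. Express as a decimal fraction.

water in feed = 2154×0.543 = 1169.6 kg/s.
After stage 1: water left = (1−0.321)×1169.6 = 794.17; stream total = 1778.6 kg/s.
After stage 2: water left = (1−0.499)×794.17 = 397.88; final concentrate = 1382.3 kg/s.
protein fraction = 984.38/1382.3 = 0.712.

0.712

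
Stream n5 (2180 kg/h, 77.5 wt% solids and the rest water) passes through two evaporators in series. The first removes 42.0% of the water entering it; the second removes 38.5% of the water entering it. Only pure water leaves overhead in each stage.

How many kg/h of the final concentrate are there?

water in feed = 2180×0.225 = 490.5 kg/h.
After stage 1: water left = (1−0.420)×490.5 = 284.49; stream total = 1974 kg/h.
After stage 2: water left = (1−0.385)×284.49 = 174.96; final concentrate = 1864.5 kg/h.

1864 kg/h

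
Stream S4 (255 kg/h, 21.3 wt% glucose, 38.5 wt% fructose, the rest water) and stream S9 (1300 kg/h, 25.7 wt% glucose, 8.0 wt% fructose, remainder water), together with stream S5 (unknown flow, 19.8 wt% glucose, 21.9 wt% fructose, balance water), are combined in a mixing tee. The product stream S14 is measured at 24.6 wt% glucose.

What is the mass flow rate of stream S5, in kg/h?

122.6 kg/h

Let S5 be the unknown flow. Total out = 1555 + S5.
glucose balance: 388.42 + 0.198·S5 = 0.246·(1555 + S5)
(0.198 − 0.246)·S5 = 0.246×1555 − 388.42 = -5.885
S5 = -5.885 / -0.048 = 122.6 kg/h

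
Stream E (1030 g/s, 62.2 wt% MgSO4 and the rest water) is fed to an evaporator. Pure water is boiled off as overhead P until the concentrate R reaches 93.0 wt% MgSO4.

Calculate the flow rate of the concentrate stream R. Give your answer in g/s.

MgSO4 is conserved: 1030×0.622 = 640.66 g/s all reports to the concentrate.
Concentrate = 640.66/(target fraction) = 688.88 g/s.

688.9 g/s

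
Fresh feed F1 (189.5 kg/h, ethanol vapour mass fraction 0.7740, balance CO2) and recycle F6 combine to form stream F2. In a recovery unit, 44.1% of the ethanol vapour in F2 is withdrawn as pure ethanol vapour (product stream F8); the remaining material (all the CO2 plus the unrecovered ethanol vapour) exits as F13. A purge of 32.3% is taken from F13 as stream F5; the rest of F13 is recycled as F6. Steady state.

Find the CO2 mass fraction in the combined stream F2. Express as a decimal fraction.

CO2 enters only via F1 and leaves only via the purge: 189.5×0.226 = 0.323×(CO2 in F13), and the recovery unit passes all CO2, so CO2 in F2 = CO2 in F13 = 132.59 kg/h.
ethanol vapour in F2: m_A = 189.5×0.774 + (1−0.323)·(1−0.441)·m_A, so m_A = 146.67/0.6216 = 235.98 kg/h.
F2 = 235.98 + 132.59 = 368.57 kg/h.
CO2 fraction in F2 = 132.59/368.57 = 0.3597.

0.3597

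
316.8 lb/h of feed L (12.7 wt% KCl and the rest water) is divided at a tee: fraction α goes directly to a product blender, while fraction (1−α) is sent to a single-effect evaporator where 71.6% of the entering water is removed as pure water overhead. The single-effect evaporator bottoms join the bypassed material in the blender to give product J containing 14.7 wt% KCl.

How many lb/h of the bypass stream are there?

247.8 lb/h

All 316.8×0.127 = 40.234 lb/h of KCl reaches J, so J = 40.234/0.147 = 273.7 lb/h and vapour = 43.102 lb/h.
The evaporator receives (1−α)·316.8 of feed at 0.873 water and removes 0.716 of that water:
0.716×0.873×(1−α)×316.8 = 43.102
(1−α) = 43.102/198.02 = 0.2177;  α = 0.7823.
Bypass flow = 0.7823×316.8 = 247.84 lb/h.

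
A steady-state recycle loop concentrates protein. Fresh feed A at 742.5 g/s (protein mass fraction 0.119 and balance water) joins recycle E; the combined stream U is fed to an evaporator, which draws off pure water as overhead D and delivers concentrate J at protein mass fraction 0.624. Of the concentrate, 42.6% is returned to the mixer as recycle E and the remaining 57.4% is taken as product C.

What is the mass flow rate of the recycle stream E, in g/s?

105.1 g/s

Overall protein balance (none leaves overhead): protein in fresh feed = protein in product, i.e. 742.5×0.119 = (1−0.426)·J·0.624.
J = 88.358/(0.624×0.574) = 246.69 g/s.
Recycle E = 0.426×246.69 = 105.09 g/s.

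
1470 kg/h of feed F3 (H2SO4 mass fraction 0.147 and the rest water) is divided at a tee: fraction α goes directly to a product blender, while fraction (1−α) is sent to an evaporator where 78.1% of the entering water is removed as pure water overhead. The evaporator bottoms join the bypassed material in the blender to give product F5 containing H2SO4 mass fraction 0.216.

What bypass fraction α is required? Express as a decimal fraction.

All 1470×0.147 = 216.09 kg/h of H2SO4 reaches F5, so F5 = 216.09/0.216 = 1000.4 kg/h and vapour = 469.58 kg/h.
The evaporator receives (1−α)·1470 of feed at 0.853 water and removes 0.781 of that water:
0.781×0.853×(1−α)×1470 = 469.58
(1−α) = 469.58/979.3 = 0.4795;  α = 0.5205.

0.520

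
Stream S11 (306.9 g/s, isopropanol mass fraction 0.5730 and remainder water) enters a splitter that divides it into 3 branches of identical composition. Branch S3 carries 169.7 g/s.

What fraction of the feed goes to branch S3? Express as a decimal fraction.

Fraction to S3 = 169.7/306.9 = 0.5529.

0.553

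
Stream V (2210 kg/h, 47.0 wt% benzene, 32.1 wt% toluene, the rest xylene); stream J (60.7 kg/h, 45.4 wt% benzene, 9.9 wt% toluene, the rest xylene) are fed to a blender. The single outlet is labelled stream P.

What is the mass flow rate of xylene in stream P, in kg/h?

xylene out = xylene in = 2210×0.209 + 60.7×0.447 = 489.02 kg/h.

489 kg/h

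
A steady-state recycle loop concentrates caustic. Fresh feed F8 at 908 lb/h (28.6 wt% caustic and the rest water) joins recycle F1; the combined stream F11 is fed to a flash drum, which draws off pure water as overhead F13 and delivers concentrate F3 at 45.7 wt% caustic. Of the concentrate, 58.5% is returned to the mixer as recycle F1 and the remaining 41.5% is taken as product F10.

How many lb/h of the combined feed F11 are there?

Overall caustic balance (none leaves overhead): caustic in fresh feed = caustic in product, i.e. 908×0.286 = (1−0.585)·F3·0.457.
F3 = 259.69/(0.457×0.415) = 1369.3 lb/h.
Recycle F1 = 0.585×1369.3 = 801.02 lb/h.
Combined feed F11 = 908 + 801.02 = 1709 lb/h.

1709 lb/h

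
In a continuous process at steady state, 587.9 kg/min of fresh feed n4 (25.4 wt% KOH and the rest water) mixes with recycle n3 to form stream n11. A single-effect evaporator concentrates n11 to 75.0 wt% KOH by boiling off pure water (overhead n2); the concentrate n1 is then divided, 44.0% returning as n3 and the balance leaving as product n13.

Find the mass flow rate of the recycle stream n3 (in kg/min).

Overall KOH balance (none leaves overhead): KOH in fresh feed = KOH in product, i.e. 587.9×0.254 = (1−0.440)·n1·0.750.
n1 = 149.33/(0.750×0.560) = 355.54 kg/min.
Recycle n3 = 0.440×355.54 = 156.44 kg/min.

156.4 kg/min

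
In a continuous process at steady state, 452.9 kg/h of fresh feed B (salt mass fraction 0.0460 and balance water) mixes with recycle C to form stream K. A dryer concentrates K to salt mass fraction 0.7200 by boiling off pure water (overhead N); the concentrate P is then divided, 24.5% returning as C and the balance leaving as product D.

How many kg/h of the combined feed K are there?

Overall salt balance (none leaves overhead): salt in fresh feed = salt in product, i.e. 452.9×0.046 = (1−0.245)·P·0.720.
P = 20.833/(0.720×0.755) = 38.325 kg/h.
Recycle C = 0.245×38.325 = 9.3896 kg/h.
Combined feed K = 452.9 + 9.3896 = 462.29 kg/h.

462.3 kg/h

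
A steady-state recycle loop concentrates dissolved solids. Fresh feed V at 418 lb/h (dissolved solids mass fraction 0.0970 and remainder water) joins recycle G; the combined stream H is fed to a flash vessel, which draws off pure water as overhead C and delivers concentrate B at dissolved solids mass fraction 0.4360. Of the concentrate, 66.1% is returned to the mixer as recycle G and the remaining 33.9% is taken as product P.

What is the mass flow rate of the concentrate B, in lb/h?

274.3 lb/h

Overall dissolved solids balance (none leaves overhead): dissolved solids in fresh feed = dissolved solids in product, i.e. 418×0.097 = (1−0.661)·B·0.436.
B = 40.546/(0.436×0.339) = 274.32 lb/h.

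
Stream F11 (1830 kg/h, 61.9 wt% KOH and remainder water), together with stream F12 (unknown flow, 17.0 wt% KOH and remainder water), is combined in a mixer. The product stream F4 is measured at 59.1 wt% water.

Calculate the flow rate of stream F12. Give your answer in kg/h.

1608 kg/h

Let F12 be the unknown flow. Total out = 1830 + F12.
water balance: 697.23 + 0.830·F12 = 0.591·(1830 + F12)
(0.830 − 0.591)·F12 = 0.591×1830 − 697.23 = 384.3
F12 = 384.3 / 0.239 = 1607.9 kg/h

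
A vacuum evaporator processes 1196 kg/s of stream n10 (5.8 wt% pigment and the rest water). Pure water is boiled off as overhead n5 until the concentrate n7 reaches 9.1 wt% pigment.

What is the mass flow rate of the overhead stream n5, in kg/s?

pigment is conserved: 1196×0.058 = 69.368 kg/s all reports to the concentrate.
Concentrate = 69.368/(target fraction) = 762.29 kg/s.
Overhead = 1196 − 762.29 = 433.71 kg/s.

433.7 kg/s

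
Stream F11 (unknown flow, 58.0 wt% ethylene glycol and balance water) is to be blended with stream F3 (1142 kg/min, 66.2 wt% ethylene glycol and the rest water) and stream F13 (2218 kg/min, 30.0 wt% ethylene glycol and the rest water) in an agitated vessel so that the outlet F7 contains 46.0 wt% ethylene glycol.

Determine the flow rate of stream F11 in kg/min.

1035 kg/min

Let F11 be the unknown flow. Total out = 3360 + F11.
ethylene glycol balance: 1421.4 + 0.580·F11 = 0.460·(3360 + F11)
(0.580 − 0.460)·F11 = 0.460×3360 − 1421.4 = 124.2
F11 = 124.2 / 0.120 = 1035 kg/min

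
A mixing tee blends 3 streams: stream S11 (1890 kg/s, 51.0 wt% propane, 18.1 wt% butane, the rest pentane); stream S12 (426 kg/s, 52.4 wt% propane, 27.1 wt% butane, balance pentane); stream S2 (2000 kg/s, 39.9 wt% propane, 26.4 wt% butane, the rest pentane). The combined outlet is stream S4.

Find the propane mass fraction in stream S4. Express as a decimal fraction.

0.460

Total flow out = 1890 + 426 + 2000 = 4316 kg/s.
propane in = 1890×0.510 + 426×0.524 + 2000×0.399 = 1985.1 kg/s.
propane mass fraction in S4 = 1985.1/4316 = 0.460.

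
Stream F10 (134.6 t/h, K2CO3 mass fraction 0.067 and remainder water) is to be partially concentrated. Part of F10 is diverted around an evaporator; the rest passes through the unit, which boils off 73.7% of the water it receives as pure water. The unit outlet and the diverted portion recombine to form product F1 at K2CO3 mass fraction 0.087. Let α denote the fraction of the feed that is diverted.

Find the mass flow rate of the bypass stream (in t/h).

89.6 t/h

All 134.6×0.067 = 9.0182 t/h of K2CO3 reaches F1, so F1 = 9.0182/0.087 = 103.66 t/h and vapour = 30.943 t/h.
The evaporator receives (1−α)·134.6 of feed at 0.933 water and removes 0.737 of that water:
0.737×0.933×(1−α)×134.6 = 30.943
(1−α) = 30.943/92.554 = 0.3343;  α = 0.6657.
Bypass flow = 0.6657×134.6 = 89.601 t/h.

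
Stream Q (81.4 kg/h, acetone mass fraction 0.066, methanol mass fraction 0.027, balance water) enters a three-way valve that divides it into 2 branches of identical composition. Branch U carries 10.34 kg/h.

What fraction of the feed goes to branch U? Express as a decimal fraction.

0.127

Fraction to U = 10.34/81.4 = 0.1270.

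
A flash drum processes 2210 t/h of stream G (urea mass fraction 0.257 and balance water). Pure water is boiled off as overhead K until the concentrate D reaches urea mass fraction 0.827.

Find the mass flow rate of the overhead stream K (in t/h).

urea is conserved: 2210×0.257 = 567.97 t/h all reports to the concentrate.
Concentrate = 567.97/(target fraction) = 686.78 t/h.
Overhead = 2210 − 686.78 = 1523.2 t/h.

1523 t/h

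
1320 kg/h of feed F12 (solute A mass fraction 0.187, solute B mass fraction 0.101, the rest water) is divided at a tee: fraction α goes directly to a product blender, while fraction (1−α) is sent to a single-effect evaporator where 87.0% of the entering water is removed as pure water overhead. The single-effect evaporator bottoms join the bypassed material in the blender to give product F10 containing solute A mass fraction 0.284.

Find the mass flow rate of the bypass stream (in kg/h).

592.2 kg/h

All 1320×0.187 = 246.84 kg/h of solute A reaches F10, so F10 = 246.84/0.284 = 869.15 kg/h and vapour = 450.85 kg/h.
The evaporator receives (1−α)·1320 of feed at 0.712 water and removes 0.870 of that water:
0.870×0.712×(1−α)×1320 = 450.85
(1−α) = 450.85/817.66 = 0.5514;  α = 0.4486.
Bypass flow = 0.4486×1320 = 592.17 kg/h.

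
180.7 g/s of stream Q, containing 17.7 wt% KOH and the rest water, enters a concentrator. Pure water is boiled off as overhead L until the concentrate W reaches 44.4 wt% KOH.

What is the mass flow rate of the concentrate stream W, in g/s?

KOH is conserved: 180.7×0.177 = 31.984 g/s all reports to the concentrate.
Concentrate = 31.984/(target fraction) = 72.036 g/s.

72.04 g/s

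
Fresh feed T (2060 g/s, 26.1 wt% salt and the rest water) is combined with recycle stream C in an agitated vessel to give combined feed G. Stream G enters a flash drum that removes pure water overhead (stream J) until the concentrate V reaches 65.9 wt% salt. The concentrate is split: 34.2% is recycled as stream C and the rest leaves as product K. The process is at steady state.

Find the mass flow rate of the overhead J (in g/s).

1244 g/s

Overall salt balance (none leaves overhead): salt in fresh feed = salt in product, i.e. 2060×0.261 = (1−0.342)·V·0.659.
V = 537.66/(0.659×0.658) = 1239.9 g/s.
Recycle C = 0.342×1239.9 = 424.06 g/s.
Combined feed G = 2060 + 424.06 = 2484.1 g/s.
Overhead J = G − V = 2484.1 − 1239.9 = 1244.1 g/s.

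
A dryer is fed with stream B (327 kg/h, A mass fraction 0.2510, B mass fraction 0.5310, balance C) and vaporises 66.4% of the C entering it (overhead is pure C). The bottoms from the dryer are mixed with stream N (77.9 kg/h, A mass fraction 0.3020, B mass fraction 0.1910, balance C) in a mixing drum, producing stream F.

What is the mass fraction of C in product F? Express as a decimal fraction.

0.1774

Vapour removed = 0.664×0.218×327 = 47.334 kg/h; concentrate = 279.67 kg/h.
C reaching the mixer = 23.952 (from concentrate) + 77.9×0.507 = 63.447 kg/h.
Product flow = 279.67 + 77.9 = 357.57 kg/h; C fraction = 0.1774.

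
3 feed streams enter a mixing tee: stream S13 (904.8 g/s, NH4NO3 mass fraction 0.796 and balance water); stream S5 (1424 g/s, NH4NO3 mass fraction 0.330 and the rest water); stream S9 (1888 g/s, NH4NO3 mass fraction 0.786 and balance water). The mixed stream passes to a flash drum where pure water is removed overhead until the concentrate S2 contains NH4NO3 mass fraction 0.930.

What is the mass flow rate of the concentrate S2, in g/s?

2875 g/s

NH4NO3 entering = 904.8×0.796 + 1424×0.330 + 1888×0.786 = 2674.1 g/s.
All NH4NO3 reports to S2, so S2 = 2674.1/0.930 = 2875.4 g/s.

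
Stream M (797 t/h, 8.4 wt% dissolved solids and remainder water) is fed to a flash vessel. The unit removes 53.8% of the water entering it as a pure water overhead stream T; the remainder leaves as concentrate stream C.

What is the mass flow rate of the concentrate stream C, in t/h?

404.2 t/h

water entering = 797×0.916 = 730.05 t/h; overhead removed = 0.538×730.05 = 392.77 t/h.
Concentrate = 797 − 392.77 = 404.23 t/h.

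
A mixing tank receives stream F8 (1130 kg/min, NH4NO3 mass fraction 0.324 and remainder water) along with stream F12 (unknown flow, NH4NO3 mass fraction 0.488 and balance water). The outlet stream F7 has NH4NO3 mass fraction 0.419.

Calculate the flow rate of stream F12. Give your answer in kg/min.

1556 kg/min

Let F12 be the unknown flow. Total out = 1130 + F12.
NH4NO3 balance: 366.12 + 0.488·F12 = 0.419·(1130 + F12)
(0.488 − 0.419)·F12 = 0.419×1130 − 366.12 = 107.35
F12 = 107.35 / 0.069 = 1555.8 kg/min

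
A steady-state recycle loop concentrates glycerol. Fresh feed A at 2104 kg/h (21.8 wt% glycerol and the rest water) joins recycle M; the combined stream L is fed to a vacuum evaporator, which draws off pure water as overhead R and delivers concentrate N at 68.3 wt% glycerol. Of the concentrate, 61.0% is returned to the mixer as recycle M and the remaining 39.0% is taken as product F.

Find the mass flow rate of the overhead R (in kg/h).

1432 kg/h

Overall glycerol balance (none leaves overhead): glycerol in fresh feed = glycerol in product, i.e. 2104×0.218 = (1−0.610)·N·0.683.
N = 458.67/(0.683×0.390) = 1721.9 kg/h.
Recycle M = 0.610×1721.9 = 1050.4 kg/h.
Combined feed L = 2104 + 1050.4 = 3154.4 kg/h.
Overhead R = L − N = 3154.4 − 1721.9 = 1432.4 kg/h.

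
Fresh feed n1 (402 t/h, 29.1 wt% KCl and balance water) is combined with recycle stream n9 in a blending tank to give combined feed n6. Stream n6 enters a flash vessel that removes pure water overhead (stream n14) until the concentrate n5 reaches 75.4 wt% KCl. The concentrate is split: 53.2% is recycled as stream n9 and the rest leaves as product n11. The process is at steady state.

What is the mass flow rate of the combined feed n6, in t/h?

Overall KCl balance (none leaves overhead): KCl in fresh feed = KCl in product, i.e. 402×0.291 = (1−0.532)·n5·0.754.
n5 = 116.98/(0.754×0.468) = 331.51 t/h.
Recycle n9 = 0.532×331.51 = 176.37 t/h.
Combined feed n6 = 402 + 176.37 = 578.37 t/h.

578.4 t/h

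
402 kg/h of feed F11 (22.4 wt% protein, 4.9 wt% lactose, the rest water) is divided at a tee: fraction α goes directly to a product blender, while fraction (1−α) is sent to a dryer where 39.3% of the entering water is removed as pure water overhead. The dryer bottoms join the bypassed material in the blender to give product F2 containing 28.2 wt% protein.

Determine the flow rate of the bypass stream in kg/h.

112.6 kg/h

All 402×0.224 = 90.048 kg/h of protein reaches F2, so F2 = 90.048/0.282 = 319.32 kg/h and vapour = 82.681 kg/h.
The evaporator receives (1−α)·402 of feed at 0.727 water and removes 0.393 of that water:
0.393×0.727×(1−α)×402 = 82.681
(1−α) = 82.681/114.86 = 0.7199;  α = 0.2801.
Bypass flow = 0.2801×402 = 112.61 kg/h.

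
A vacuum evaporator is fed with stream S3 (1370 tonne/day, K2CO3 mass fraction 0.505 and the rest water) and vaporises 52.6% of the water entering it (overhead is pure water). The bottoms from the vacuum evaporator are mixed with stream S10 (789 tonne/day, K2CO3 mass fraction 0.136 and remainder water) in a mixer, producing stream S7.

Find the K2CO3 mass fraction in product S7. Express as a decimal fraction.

0.443

Vapour removed = 0.526×0.495×1370 = 356.71 tonne/day; concentrate = 1013.3 tonne/day.
K2CO3 reaching the mixer = 691.85 (from concentrate) + 789×0.136 = 799.15 tonne/day.
Product flow = 1013.3 + 789 = 1802.3 tonne/day; K2CO3 fraction = 0.443.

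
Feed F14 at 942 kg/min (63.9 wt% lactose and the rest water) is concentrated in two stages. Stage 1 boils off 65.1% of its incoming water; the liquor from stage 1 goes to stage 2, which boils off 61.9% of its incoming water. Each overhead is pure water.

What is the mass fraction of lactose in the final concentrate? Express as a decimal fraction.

water in feed = 942×0.361 = 340.06 kg/min.
After stage 1: water left = (1−0.651)×340.06 = 118.68; stream total = 720.62 kg/min.
After stage 2: water left = (1−0.619)×118.68 = 45.218; final concentrate = 647.16 kg/min.
lactose fraction = 601.94/647.16 = 0.9301.

0.9301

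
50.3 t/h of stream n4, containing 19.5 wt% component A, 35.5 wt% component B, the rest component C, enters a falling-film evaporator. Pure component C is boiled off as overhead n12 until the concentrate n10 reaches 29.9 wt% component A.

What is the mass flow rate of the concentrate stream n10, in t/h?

component A is conserved: 50.3×0.195 = 9.8085 t/h all reports to the concentrate.
Concentrate = 9.8085/(target fraction) = 32.804 t/h.

32.8 t/h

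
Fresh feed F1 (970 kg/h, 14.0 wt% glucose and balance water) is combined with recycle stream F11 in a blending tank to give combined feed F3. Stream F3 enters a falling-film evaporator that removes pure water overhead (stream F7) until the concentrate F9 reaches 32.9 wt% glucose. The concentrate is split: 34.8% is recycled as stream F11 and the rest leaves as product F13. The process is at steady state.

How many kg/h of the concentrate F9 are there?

Overall glucose balance (none leaves overhead): glucose in fresh feed = glucose in product, i.e. 970×0.140 = (1−0.348)·F9·0.329.
F9 = 135.8/(0.329×0.652) = 633.08 kg/h.

633.1 kg/h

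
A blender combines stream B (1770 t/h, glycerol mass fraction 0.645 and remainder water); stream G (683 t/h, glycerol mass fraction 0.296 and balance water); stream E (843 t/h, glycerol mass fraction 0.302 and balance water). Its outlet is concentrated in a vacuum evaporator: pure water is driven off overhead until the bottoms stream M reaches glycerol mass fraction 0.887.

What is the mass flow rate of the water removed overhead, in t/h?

1494 t/h

glycerol entering = 1770×0.645 + 683×0.296 + 843×0.302 = 1598.4 t/h.
All glycerol reports to M, so M = 1598.4/0.887 = 1802 t/h.
Total feed = 3296 t/h; overhead = 3296 − 1802 = 1494 t/h.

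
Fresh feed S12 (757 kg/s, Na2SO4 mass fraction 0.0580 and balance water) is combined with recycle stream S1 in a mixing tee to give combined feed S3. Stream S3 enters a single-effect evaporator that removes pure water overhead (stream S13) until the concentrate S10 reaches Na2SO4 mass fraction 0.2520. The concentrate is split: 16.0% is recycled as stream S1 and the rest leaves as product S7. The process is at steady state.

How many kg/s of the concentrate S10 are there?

207.4 kg/s

Overall Na2SO4 balance (none leaves overhead): Na2SO4 in fresh feed = Na2SO4 in product, i.e. 757×0.058 = (1−0.160)·S10·0.252.
S10 = 43.906/(0.252×0.840) = 207.42 kg/s.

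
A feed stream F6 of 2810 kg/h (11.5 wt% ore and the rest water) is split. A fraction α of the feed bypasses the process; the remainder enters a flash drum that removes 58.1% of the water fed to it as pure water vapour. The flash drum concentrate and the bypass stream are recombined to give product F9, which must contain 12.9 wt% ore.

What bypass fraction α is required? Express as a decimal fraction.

0.789

All 2810×0.115 = 323.15 kg/h of ore reaches F9, so F9 = 323.15/0.129 = 2505 kg/h and vapour = 304.96 kg/h.
The evaporator receives (1−α)·2810 of feed at 0.885 water and removes 0.581 of that water:
0.581×0.885×(1−α)×2810 = 304.96
(1−α) = 304.96/1444.9 = 0.2111;  α = 0.7889.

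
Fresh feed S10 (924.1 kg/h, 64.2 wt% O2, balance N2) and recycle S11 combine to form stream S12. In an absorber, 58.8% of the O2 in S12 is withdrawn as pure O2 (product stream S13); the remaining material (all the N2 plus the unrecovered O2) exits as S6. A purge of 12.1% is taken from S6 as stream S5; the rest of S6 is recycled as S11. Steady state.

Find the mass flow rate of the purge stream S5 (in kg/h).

N2 enters only via S10 and leaves only via the purge: 924.1×0.358 = 0.121×(N2 in S6), and the absorber passes all N2, so N2 in S12 = N2 in S6 = 2734.1 kg/h.
O2 in S12: m_A = 924.1×0.642 + (1−0.121)·(1−0.588)·m_A, so m_A = 593.27/0.6379 = 930.11 kg/h.
S6 = (1−0.588)×930.11 + 2734.1 = 3117.3 kg/h.
Purge S5 = 0.121×3117.3 = 377.2 kg/h.

377.2 kg/h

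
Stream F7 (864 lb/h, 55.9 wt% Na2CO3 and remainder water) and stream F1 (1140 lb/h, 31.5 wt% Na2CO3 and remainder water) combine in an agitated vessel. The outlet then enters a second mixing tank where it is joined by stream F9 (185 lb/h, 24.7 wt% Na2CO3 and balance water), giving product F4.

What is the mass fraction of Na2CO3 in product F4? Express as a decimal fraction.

Overall, product flow = 2189 lb/h.
Na2CO3 in = 864×0.559 + 1140×0.315 + 185×0.247 = 887.77 lb/h.
Na2CO3 fraction in F4 = 0.406.

0.406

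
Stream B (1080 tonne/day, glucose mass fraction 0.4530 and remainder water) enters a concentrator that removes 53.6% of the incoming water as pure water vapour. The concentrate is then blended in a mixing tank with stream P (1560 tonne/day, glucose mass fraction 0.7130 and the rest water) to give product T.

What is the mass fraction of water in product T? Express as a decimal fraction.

Vapour removed = 0.536×0.547×1080 = 316.65 tonne/day; concentrate = 763.35 tonne/day.
water reaching the mixer = 274.11 (from concentrate) + 1560×0.287 = 721.83 tonne/day.
Product flow = 763.35 + 1560 = 2323.4 tonne/day; water fraction = 0.3107.

0.3107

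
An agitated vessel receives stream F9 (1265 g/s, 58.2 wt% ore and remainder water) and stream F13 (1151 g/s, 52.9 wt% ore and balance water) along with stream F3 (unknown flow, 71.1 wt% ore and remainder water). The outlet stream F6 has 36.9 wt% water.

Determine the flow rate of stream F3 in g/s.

Let F3 be the unknown flow. Total out = 2416 + F3.
water balance: 1070.9 + 0.289·F3 = 0.369·(2416 + F3)
(0.289 − 0.369)·F3 = 0.369×2416 − 1070.9 = -179.39
F3 = -179.39 / -0.080 = 2242.3 g/s

2242 g/s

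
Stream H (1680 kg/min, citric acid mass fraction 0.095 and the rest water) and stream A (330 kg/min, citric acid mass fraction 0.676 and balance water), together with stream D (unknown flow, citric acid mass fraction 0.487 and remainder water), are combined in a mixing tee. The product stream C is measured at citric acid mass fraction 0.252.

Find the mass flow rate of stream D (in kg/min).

527 kg/min

Let D be the unknown flow. Total out = 2010 + D.
citric acid balance: 382.68 + 0.487·D = 0.252·(2010 + D)
(0.487 − 0.252)·D = 0.252×2010 − 382.68 = 123.84
D = 123.84 / 0.235 = 526.98 kg/min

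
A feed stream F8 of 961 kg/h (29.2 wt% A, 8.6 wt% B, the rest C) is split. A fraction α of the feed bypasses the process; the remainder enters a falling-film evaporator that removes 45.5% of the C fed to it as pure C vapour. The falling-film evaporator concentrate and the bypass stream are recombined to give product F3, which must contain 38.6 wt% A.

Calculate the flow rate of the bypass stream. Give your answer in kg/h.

134.1 kg/h

All 961×0.292 = 280.61 kg/h of A reaches F3, so F3 = 280.61/0.386 = 726.97 kg/h and vapour = 234.03 kg/h.
The evaporator receives (1−α)·961 of feed at 0.622 C and removes 0.455 of that C:
0.455×0.622×(1−α)×961 = 234.03
(1−α) = 234.03/271.97 = 0.8605;  α = 0.1395.
Bypass flow = 0.1395×961 = 134.08 kg/h.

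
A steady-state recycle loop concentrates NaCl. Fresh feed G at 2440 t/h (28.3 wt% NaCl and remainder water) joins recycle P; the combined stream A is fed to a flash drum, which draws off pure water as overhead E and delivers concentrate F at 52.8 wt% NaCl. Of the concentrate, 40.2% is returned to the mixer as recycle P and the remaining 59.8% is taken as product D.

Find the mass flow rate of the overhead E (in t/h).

Overall NaCl balance (none leaves overhead): NaCl in fresh feed = NaCl in product, i.e. 2440×0.283 = (1−0.402)·F·0.528.
F = 690.52/(0.528×0.598) = 2187 t/h.
Recycle P = 0.402×2187 = 879.16 t/h.
Combined feed A = 2440 + 879.16 = 3319.2 t/h.
Overhead E = A − F = 3319.2 − 2187 = 1132.2 t/h.

1132 t/h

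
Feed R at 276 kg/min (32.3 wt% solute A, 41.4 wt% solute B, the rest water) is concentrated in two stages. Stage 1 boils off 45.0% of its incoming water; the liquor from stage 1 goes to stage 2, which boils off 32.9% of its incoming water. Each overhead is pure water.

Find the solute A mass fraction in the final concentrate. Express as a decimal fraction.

0.387

water in feed = 276×0.263 = 72.588 kg/min.
After stage 1: water left = (1−0.450)×72.588 = 39.923; stream total = 243.34 kg/min.
After stage 2: water left = (1−0.329)×39.923 = 26.789; final concentrate = 230.2 kg/min.
solute A fraction = 89.148/230.2 = 0.387.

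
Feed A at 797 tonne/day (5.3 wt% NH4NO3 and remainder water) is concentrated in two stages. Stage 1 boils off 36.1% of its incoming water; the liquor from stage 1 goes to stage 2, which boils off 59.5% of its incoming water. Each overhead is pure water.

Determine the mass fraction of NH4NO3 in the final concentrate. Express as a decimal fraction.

0.178

water in feed = 797×0.947 = 754.76 tonne/day.
After stage 1: water left = (1−0.361)×754.76 = 482.29; stream total = 524.53 tonne/day.
After stage 2: water left = (1−0.595)×482.29 = 195.33; final concentrate = 237.57 tonne/day.
NH4NO3 fraction = 42.241/237.57 = 0.178.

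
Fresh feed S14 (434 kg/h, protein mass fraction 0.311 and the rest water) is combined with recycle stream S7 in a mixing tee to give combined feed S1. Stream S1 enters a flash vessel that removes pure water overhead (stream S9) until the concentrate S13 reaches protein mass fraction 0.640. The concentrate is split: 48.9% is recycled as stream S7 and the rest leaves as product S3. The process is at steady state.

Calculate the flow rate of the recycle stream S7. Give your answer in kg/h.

Overall protein balance (none leaves overhead): protein in fresh feed = protein in product, i.e. 434×0.311 = (1−0.489)·S13·0.640.
S13 = 134.97/(0.640×0.511) = 412.71 kg/h.
Recycle S7 = 0.489×412.71 = 201.82 kg/h.

201.8 kg/h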